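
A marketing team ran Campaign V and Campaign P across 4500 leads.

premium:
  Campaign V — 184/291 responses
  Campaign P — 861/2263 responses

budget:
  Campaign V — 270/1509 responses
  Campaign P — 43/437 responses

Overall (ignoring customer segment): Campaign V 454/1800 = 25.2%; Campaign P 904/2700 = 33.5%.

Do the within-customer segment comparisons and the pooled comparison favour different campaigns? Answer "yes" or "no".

yes

Within each customer segment level (premium 63.2% vs 38.0%; budget 17.9% vs 9.8%), Campaign V has the higher rate every time. Pooled: 25.2% vs 33.5% — Campaign P has the higher rate overall. The two comparisons disagree.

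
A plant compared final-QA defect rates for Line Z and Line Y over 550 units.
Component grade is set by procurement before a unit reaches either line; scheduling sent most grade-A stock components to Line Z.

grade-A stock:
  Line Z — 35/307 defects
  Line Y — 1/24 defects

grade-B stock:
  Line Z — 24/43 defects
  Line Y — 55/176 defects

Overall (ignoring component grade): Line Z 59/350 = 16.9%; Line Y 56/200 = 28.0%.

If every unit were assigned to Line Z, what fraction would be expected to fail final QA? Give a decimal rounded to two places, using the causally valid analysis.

Within every component grade level Line Y has the lower rate, yet pooled Line Z does — Simpson's reversal.
Component grade is set before the line has any effect — it is not caused by the line — and it independently drives the outcome. That makes it a confounder, so the causal comparison is within component grade levels.
Standardising Line Z to the population component grade mix: 0.602·35/307 + 0.398·24/43 = 0.291.

0.29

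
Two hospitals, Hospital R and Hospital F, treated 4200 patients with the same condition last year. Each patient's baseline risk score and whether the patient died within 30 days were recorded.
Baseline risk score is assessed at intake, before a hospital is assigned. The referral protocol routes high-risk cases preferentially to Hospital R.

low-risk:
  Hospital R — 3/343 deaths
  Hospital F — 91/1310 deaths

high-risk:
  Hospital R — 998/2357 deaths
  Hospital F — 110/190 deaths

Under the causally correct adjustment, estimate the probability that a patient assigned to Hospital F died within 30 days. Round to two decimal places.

Hospital R is lower inside every baseline risk score stratum but Hospital F is lower in aggregate. Whether to stratify depends on how baseline risk score relates to the hospital.
Baseline risk score satisfies the back-door criterion: it is not a descendant of the hospital, and it blocks the spurious path from hospital to outcome. Adjusting for it (i.e., using the within-baseline risk score rates) gives the causal effect.
Standardising Hospital F to the population baseline risk score mix: 0.394·91/1310 + 0.606·110/190 = 0.378.

0.38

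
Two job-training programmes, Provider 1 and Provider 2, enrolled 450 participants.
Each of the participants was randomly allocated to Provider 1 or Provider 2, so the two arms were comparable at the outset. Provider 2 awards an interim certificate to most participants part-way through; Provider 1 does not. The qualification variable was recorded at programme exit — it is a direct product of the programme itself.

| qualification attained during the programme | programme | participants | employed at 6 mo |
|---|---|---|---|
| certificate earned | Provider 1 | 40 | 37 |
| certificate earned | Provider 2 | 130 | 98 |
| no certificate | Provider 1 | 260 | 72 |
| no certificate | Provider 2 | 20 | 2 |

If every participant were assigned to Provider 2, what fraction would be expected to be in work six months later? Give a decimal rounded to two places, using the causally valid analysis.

0.67

The stratified and pooled comparisons disagree (Provider 1 wins within each qualification attained during the programme; Provider 2 wins overall), so the answer turns on the causal role of qualification attained during the programme.
Qualification attained during the programme is recorded after the programme and is itself shifted by it — it sits on the causal path from programme to outcome. Conditioning on a mediator would strip out part of the effect we want; the pooled comparison gives the total causal effect.
So P(outcome | do(Provider 2)) is just the pooled rate for Provider 2: 100/150 = 0.667.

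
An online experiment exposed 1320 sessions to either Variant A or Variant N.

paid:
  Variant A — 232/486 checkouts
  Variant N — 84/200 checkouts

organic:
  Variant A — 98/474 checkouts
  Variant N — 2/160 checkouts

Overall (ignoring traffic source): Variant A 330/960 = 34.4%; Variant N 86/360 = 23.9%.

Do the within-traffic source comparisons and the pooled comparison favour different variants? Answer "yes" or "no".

no

Within each traffic source level (paid 47.7% vs 42.0%; organic 20.7% vs 1.2%), Variant A has the higher rate every time. Pooled: 34.4% vs 23.9% — Variant A has the higher rate overall. They agree.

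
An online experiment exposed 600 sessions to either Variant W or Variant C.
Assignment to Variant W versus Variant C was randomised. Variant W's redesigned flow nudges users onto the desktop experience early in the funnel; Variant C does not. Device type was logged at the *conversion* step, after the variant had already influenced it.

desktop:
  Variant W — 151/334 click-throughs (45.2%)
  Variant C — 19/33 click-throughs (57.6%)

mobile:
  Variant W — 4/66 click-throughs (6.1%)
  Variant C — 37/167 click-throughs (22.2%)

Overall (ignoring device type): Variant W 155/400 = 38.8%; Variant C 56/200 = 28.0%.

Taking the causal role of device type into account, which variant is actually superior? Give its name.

Within every device type level Variant C has the higher rate, yet pooled Variant W does — Simpson's reversal.
Stratifying would compare variants among sessions the variants themselves sorted into device type groups — a form of selection on an intermediate. The unconditioned pooled rates give the total causal effect.
Pooled: Variant W 38.8% vs Variant C 28.0%; Variant W is higher overall.

Variant W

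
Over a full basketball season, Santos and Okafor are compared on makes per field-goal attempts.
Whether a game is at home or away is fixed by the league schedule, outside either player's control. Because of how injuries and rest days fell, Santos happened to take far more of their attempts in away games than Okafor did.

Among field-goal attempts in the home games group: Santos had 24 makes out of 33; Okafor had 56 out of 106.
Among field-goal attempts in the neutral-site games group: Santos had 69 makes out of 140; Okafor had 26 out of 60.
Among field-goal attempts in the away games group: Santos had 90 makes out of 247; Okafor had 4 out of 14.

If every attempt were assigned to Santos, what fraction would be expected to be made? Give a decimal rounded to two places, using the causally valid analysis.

Here game venue is a common cause — it drives both which player a case falls under and the outcome. The crude comparison mixes populations; the stratum-specific rates are the causally relevant ones.
Standardising Santos to the population game venue mix: 0.232·24/33 + 0.333·69/140 + 0.435·90/247 = 0.491.

0.49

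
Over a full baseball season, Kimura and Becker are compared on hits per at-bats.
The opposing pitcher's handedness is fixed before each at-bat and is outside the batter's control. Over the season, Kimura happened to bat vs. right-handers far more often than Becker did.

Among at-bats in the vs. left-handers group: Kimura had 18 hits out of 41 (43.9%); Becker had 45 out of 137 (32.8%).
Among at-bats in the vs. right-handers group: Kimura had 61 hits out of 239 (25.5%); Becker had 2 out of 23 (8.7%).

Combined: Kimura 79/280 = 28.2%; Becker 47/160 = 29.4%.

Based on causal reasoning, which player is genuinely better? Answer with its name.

Kimura

Within every pitcher handedness level Kimura has the higher rate, yet pooled Becker does — Simpson's reversal.
Here pitcher handedness is a common cause — it drives both which player a case falls under and the outcome. The crude comparison mixes populations; the stratum-specific rates are the causally relevant ones.
Within each level — vs. left-handers: 43.9% vs 32.8%; vs. right-handers: 25.5% vs 8.7% — Kimura is higher every time.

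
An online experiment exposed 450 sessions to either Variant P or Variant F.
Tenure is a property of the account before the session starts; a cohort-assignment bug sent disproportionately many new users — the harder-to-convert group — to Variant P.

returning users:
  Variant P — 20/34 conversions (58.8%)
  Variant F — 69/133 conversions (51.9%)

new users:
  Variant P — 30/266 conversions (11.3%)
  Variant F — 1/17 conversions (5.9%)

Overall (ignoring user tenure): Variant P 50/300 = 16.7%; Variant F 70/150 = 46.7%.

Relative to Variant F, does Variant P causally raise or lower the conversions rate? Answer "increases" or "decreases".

Within every user tenure level Variant P has the higher rate, yet pooled Variant F does — Simpson's reversal.
The imbalance in user tenure arose from how sessions were allocated, not from anything the variant did; and user tenure independently affects the outcome. The pooled gap is confounded — condition on user tenure.
Within each level — returning users: 58.8% vs 51.9%; new users: 11.3% vs 5.9% — Variant P is higher every time.

increases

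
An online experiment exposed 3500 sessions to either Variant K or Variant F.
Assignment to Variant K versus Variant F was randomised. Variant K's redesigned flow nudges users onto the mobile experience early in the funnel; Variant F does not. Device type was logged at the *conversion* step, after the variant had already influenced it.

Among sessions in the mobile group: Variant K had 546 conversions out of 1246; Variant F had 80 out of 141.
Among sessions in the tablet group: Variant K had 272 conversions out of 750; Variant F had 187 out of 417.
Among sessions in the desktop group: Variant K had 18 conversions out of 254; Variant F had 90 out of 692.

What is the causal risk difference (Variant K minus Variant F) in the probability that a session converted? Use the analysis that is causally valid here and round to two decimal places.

+0.09

Within every device type level Variant F has the higher rate, yet pooled Variant K does — Simpson's reversal.
The distribution of device type is itself part of what the variant does — it is an intermediate outcome. Holding it fixed would remove that part of the effect; the total effect is the pooled difference.
The causal difference is the pooled difference: 0.372 − 0.286 = +0.086.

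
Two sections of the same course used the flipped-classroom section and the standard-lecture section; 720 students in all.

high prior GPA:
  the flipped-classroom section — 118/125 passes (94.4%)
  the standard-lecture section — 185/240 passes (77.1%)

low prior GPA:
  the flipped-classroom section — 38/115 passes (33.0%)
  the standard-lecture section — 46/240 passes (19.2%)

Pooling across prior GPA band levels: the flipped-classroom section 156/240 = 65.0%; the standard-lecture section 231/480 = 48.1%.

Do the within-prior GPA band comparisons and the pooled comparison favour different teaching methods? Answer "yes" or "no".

no

Within each prior GPA band level (high prior GPA 94.4% vs 77.1%; low prior GPA 33.0% vs 19.2%), the flipped-classroom section has the higher rate every time. Pooled: 65.0% vs 48.1% — the flipped-classroom section has the higher rate overall. They agree.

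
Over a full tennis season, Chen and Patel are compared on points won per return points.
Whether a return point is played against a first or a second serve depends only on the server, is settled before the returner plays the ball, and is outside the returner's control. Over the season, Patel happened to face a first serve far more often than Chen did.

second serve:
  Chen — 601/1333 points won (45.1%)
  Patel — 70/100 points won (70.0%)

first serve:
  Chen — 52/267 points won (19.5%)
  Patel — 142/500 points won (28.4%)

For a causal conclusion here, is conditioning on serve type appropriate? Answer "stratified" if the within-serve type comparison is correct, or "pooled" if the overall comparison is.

The imbalance in serve type arose from how return points were allocated, not from anything the player did; and serve type independently affects the outcome. The pooled gap is confounded — condition on serve type.
Within each level — second serve: 45.1% vs 70.0%; first serve: 19.5% vs 28.4% — Patel is higher every time.

stratified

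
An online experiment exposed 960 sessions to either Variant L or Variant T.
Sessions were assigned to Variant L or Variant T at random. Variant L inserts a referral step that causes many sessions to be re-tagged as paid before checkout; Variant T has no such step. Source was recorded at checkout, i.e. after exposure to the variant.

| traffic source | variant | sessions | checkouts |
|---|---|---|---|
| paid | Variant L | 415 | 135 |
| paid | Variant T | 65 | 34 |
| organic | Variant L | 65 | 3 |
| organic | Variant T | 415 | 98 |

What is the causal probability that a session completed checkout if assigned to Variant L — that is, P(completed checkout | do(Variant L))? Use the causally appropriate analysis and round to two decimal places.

Traffic source lies on the pathway variant → traffic source → outcome, so adjusting for it blocks the indirect effect. For the total causal effect of variant, use the unadjusted pooled rates.
So P(outcome | do(Variant L)) is just the pooled rate for Variant L: 138/480 = 0.287.

0.29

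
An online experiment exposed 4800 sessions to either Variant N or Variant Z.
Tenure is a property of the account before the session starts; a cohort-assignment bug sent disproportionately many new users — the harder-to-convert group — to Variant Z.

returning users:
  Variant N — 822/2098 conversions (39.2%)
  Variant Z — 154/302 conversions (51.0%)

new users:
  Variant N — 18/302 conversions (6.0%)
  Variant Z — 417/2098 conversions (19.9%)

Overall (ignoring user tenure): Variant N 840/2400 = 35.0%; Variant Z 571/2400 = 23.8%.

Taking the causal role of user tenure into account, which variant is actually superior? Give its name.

Variant Z

The user tenure-specific comparison favours Variant Z throughout, but the pooled figures favour Variant N. The question is whether to condition on user tenure.
Here user tenure is a common cause — it drives both which variant a case falls under and the outcome. The crude comparison mixes populations; the stratum-specific rates are the causally relevant ones.
Within each level — returning users: 39.2% vs 51.0%; new users: 6.0% vs 19.9% — Variant Z is higher every time.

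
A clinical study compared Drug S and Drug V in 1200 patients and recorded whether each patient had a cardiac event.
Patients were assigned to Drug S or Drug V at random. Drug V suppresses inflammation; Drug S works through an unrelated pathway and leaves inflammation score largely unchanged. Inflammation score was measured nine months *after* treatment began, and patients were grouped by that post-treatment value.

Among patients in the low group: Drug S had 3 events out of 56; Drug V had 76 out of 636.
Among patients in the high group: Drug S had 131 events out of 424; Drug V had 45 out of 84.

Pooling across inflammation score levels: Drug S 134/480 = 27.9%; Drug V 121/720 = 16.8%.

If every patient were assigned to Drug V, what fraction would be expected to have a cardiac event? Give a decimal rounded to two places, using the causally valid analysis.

The inflammation score-specific comparison favours Drug S throughout, but the pooled figures favour Drug V. The question is whether to condition on inflammation score.
Inflammation score here is a post-treatment variable shaped by the drug; conditioning on it would introduce bias rather than remove it. The overall comparison is the causal one.
So P(outcome | do(Drug V)) is just the pooled rate for Drug V: 121/720 = 0.168.

0.17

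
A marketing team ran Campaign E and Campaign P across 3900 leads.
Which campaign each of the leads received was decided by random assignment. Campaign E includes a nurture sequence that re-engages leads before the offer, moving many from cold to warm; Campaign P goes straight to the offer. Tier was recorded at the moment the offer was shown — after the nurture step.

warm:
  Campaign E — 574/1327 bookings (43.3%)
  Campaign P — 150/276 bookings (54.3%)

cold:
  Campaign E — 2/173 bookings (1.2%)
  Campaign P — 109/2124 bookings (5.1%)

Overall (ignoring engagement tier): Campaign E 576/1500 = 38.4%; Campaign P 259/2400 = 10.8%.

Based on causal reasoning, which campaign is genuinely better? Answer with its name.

Engagement tier lies on the pathway campaign → engagement tier → outcome, so adjusting for it blocks the indirect effect. For the total causal effect of campaign, use the unadjusted pooled rates.
Pooled: Campaign E 38.4% vs Campaign P 10.8%; Campaign E is higher overall.

Campaign E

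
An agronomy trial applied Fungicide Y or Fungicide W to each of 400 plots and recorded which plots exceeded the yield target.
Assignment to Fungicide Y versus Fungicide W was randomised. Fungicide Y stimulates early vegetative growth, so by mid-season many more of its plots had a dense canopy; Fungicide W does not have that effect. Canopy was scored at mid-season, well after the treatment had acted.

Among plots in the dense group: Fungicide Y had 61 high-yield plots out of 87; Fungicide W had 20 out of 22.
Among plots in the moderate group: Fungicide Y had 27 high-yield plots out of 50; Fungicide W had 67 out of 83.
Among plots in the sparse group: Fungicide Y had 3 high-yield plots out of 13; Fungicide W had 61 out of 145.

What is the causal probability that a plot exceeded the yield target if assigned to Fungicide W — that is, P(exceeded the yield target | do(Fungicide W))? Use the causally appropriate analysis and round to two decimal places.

0.59

The distribution of mid-season canopy is itself part of what the fungicide does — it is an intermediate outcome. Holding it fixed would remove that part of the effect; the total effect is the pooled difference.
So P(outcome | do(Fungicide W)) is just the pooled rate for Fungicide W: 148/250 = 0.592.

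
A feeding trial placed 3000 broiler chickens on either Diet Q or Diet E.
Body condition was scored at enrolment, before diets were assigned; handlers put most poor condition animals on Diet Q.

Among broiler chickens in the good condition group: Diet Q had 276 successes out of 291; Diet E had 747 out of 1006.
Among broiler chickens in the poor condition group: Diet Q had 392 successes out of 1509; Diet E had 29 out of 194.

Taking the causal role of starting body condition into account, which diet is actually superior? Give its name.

Diet Q

Starting body condition satisfies the back-door criterion: it is not a descendant of the diet, and it blocks the spurious path from diet to outcome. Adjusting for it (i.e., using the within-starting body condition rates) gives the causal effect.
Within each level — good condition: 94.8% vs 74.3%; poor condition: 26.0% vs 14.9% — Diet Q is higher every time.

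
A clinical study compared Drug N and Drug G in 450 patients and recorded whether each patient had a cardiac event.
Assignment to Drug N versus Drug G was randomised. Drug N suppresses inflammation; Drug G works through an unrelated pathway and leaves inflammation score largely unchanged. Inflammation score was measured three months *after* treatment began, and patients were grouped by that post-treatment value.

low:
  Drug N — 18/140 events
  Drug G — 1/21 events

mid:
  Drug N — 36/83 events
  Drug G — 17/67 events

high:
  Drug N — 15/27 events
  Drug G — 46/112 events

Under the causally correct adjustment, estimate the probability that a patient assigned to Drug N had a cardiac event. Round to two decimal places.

Stratifying would compare drugs among patients the drugs themselves sorted into inflammation score groups — a form of selection on an intermediate. The unconditioned pooled rates give the total causal effect.
So P(outcome | do(Drug N)) is just the pooled rate for Drug N: 69/250 = 0.276.

0.28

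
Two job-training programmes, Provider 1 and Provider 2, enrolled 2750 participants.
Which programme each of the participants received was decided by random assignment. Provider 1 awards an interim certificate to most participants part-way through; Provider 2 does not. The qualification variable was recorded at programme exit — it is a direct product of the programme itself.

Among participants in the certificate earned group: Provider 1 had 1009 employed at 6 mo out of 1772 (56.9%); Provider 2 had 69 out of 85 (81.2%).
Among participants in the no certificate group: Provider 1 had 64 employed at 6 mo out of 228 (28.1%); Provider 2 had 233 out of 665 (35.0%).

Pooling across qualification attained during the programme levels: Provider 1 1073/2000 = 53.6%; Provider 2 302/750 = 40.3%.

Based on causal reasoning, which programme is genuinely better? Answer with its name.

Qualification attained during the programme is downstream of the programme. One should not condition on a consequence of treatment, so the overall rates are the right comparison.
Pooled: Provider 1 53.6% vs Provider 2 40.3%; Provider 1 is higher overall.

Provider 1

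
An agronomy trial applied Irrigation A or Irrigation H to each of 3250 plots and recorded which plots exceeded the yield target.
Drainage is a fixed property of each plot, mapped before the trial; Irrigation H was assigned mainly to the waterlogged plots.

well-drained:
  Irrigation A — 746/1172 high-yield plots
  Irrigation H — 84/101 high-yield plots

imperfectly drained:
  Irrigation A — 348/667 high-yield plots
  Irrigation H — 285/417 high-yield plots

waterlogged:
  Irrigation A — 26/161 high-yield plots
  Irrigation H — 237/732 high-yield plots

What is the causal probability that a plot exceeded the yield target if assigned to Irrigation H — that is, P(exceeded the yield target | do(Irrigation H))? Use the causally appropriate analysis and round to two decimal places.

Field drainage differs across irrigations for reasons unrelated to any effect of the irrigation itself, and it separately predicts the outcome — a classic confounder. We must compare within field drainage levels.
Standardising Irrigation H to the population field drainage mix: 0.392·84/101 + 0.334·285/417 + 0.275·237/732 = 0.643.

0.64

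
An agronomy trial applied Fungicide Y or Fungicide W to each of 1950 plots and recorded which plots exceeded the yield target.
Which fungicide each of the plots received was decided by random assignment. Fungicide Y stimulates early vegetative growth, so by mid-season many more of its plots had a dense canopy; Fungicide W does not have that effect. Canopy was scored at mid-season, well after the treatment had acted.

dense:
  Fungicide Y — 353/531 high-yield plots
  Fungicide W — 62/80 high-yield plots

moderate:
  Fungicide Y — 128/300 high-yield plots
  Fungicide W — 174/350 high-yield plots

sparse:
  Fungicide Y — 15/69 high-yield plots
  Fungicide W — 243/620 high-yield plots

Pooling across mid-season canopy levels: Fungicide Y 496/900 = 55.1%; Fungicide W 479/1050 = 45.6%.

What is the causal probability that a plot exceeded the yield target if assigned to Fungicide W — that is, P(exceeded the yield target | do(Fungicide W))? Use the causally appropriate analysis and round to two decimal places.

The stratified and pooled comparisons disagree (Fungicide W wins within each mid-season canopy; Fungicide Y wins overall), so the answer turns on the causal role of mid-season canopy.
Mid-season canopy here is a post-treatment variable shaped by the fungicide; conditioning on it would introduce bias rather than remove it. The overall comparison is the causal one.
So P(outcome | do(Fungicide W)) is just the pooled rate for Fungicide W: 479/1050 = 0.456.

0.46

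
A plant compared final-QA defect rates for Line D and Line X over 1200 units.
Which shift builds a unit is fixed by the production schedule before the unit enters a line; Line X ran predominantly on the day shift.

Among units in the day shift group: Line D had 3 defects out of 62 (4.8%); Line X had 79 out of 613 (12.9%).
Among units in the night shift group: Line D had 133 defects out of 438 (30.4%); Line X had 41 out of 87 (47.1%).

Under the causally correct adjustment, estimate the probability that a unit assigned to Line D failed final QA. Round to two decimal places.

0.16

Shift satisfies the back-door criterion: it is not a descendant of the line, and it blocks the spurious path from line to outcome. Adjusting for it (i.e., using the within-shift rates) gives the causal effect.
Standardising Line D to the population shift mix: 0.562·3/62 + 0.438·133/438 = 0.160.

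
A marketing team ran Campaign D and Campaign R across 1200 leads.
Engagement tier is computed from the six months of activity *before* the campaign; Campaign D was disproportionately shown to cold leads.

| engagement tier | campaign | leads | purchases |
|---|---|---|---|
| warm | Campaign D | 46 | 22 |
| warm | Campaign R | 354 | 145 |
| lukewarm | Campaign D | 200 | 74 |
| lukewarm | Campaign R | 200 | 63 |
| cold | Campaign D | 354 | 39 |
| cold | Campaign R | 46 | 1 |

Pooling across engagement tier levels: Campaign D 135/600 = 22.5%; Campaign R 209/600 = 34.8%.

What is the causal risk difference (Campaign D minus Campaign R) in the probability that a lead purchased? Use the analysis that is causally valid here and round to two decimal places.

+0.07

Engagement tier differs across campaigns for reasons unrelated to any effect of the campaign itself, and it separately predicts the outcome — a classic confounder. We must compare within engagement tier levels.
Adjusting over the population distribution of engagement tier: 0.333·(0.478−0.410) + 0.333·(0.370−0.315) + 0.333·(0.110−0.022) = +0.071.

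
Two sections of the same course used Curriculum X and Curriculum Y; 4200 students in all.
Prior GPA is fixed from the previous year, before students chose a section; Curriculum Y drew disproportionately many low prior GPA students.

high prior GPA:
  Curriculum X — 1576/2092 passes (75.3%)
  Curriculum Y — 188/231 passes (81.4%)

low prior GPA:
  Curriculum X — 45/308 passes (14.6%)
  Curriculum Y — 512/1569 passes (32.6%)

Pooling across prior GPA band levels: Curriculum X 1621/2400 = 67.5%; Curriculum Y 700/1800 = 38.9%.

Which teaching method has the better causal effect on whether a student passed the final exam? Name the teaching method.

Curriculum Y

The prior GPA band-specific comparison favours Curriculum Y throughout, but the pooled figures favour Curriculum X. The question is whether to condition on prior GPA band.
Nothing the teaching method does changes prior GPA band; the imbalance is an allocation artefact. With prior GPA band also predicting the outcome, the pooled figure is confounded, and the within-stratum comparison is the causal one.
Within each level — high prior GPA: 75.3% vs 81.4%; low prior GPA: 14.6% vs 32.6% — Curriculum Y is higher every time.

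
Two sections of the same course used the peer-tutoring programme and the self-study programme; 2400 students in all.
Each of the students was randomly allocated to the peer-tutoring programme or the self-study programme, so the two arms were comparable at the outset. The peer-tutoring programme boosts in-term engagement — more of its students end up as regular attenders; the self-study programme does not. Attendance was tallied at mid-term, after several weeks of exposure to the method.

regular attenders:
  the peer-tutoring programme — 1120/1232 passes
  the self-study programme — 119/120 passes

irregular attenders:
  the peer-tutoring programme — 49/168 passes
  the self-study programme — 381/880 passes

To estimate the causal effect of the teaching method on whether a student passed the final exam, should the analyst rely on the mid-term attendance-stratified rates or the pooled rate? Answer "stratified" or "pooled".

pooled

Within every mid-term attendance level the self-study programme has the higher rate, yet pooled the peer-tutoring programme does — Simpson's reversal.
Mid-term attendance is recorded after the teaching method and is itself shifted by it — it sits on the causal path from teaching method to outcome. Conditioning on a mediator would strip out part of the effect we want; the pooled comparison gives the total causal effect.
Pooled: the peer-tutoring programme 83.5% vs the self-study programme 50.0%; the peer-tutoring programme is higher overall.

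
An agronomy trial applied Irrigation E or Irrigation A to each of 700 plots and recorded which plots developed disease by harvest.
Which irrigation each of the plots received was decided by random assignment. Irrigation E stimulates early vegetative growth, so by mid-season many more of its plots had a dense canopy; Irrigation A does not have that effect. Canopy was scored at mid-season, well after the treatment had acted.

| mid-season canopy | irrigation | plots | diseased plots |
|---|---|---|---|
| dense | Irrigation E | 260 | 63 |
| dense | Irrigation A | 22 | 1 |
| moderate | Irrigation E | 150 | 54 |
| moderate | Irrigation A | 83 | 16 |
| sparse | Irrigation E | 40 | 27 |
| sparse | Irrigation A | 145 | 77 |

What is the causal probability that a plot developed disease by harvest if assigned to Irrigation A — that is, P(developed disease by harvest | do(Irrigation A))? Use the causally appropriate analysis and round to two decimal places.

0.38

Because the irrigation influences mid-season canopy, mid-season canopy is a post-treatment mediator, not a confounder. Stratifying on it would bias the estimate; the causal effect is the crude pooled difference.
So P(outcome | do(Irrigation A)) is just the pooled rate for Irrigation A: 94/250 = 0.376.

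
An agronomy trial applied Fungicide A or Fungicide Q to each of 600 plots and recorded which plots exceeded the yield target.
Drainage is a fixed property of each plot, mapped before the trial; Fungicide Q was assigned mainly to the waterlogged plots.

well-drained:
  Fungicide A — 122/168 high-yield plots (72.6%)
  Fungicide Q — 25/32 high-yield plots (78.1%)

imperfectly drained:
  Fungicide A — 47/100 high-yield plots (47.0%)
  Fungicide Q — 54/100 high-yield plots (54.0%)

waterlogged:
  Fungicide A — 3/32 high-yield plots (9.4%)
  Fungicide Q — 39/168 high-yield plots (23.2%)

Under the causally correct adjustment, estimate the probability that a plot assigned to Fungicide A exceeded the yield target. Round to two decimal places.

0.43

Since field drainage is a pre-existing factor (not a product of the fungicide) and it affects the outcome on its own, it is a confounder. The stratified rates, not the pooled rate, identify the causal effect.
Standardising Fungicide A to the population field drainage mix: 0.333·122/168 + 0.333·47/100 + 0.333·3/32 = 0.430.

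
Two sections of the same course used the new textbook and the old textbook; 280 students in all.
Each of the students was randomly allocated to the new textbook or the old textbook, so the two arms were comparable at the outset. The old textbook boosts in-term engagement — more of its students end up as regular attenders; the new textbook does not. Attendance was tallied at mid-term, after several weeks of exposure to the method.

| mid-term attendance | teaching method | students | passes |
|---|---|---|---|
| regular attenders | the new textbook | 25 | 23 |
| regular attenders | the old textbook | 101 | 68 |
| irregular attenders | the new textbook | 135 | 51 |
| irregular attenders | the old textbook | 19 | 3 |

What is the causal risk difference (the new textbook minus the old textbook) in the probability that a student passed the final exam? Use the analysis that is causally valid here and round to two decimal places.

-0.13

The stratified and pooled comparisons disagree (the new textbook wins within each mid-term attendance; the old textbook wins overall), so the answer turns on the causal role of mid-term attendance.
Mid-term attendance lies on the pathway teaching method → mid-term attendance → outcome, so adjusting for it blocks the indirect effect. For the total causal effect of teaching method, use the unadjusted pooled rates.
The causal difference is the pooled difference: 0.463 − 0.592 = -0.129.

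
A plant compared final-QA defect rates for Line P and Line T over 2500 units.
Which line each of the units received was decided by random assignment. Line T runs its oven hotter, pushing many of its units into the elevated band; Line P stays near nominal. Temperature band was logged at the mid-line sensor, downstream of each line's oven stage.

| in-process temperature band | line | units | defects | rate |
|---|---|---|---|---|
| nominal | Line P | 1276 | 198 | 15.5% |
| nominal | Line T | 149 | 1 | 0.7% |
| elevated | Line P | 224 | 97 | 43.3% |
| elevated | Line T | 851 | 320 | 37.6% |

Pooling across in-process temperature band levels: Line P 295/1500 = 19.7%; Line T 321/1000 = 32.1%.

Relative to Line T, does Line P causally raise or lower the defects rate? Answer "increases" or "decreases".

Line T is lower inside every in-process temperature band stratum but Line P is lower in aggregate. Whether to stratify depends on how in-process temperature band relates to the line.
Stratifying would compare lines among units the lines themselves sorted into in-process temperature band groups — a form of selection on an intermediate. The unconditioned pooled rates give the total causal effect.
Pooled: Line P 19.7% vs Line T 32.1%; Line P is lower overall.

decreases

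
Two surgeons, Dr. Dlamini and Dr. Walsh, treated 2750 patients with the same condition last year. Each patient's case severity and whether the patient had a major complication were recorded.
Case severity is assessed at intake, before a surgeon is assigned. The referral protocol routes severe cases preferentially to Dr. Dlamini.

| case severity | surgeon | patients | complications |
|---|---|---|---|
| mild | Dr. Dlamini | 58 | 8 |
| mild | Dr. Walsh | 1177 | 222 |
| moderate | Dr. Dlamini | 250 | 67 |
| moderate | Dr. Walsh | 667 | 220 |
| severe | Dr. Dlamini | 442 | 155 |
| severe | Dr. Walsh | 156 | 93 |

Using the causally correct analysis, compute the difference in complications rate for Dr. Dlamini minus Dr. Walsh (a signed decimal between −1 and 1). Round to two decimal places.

Since case severity is a pre-existing factor (not a product of the surgeon) and it affects the outcome on its own, it is a confounder. The stratified rates, not the pooled rate, identify the causal effect.
Adjusting over the population distribution of case severity: 0.449·(0.138−0.189) + 0.333·(0.268−0.330) + 0.217·(0.351−0.596) = -0.097.

-0.10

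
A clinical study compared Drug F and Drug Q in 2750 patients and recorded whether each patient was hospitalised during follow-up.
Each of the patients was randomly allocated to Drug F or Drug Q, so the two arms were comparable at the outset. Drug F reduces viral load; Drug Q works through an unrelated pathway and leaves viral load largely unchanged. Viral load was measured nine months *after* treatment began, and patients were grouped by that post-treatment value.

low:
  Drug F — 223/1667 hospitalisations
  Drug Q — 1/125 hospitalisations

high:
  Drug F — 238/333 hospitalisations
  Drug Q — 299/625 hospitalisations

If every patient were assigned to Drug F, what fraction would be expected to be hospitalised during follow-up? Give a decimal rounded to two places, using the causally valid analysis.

The stratified and pooled comparisons disagree (Drug Q wins within each viral load; Drug F wins overall), so the answer turns on the causal role of viral load.
Viral load is recorded after the drug and is itself shifted by it — it sits on the causal path from drug to outcome. Conditioning on a mediator would strip out part of the effect we want; the pooled comparison gives the total causal effect.
So P(outcome | do(Drug F)) is just the pooled rate for Drug F: 461/2000 = 0.231.

0.23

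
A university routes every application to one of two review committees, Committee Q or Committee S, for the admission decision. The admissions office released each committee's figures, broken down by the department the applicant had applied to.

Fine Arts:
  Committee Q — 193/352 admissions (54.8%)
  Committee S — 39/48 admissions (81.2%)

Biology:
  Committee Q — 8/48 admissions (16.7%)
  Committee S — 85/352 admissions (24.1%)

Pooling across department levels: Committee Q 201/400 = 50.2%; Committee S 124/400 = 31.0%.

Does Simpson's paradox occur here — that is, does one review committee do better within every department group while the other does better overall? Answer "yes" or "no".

Within each department level (Fine Arts 54.8% vs 81.2%; Biology 16.7% vs 24.1%), Committee S has the higher rate every time. Pooled: 50.2% vs 31.0% — Committee Q has the higher rate overall. The two comparisons disagree.

yes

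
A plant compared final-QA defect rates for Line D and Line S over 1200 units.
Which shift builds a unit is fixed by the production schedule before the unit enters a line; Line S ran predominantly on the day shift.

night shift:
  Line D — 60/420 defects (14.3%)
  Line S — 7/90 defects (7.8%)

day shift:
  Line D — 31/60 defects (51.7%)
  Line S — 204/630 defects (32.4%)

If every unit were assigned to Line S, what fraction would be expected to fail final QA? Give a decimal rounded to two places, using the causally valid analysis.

Within every shift level Line S has the lower rate, yet pooled Line D does — Simpson's reversal.
Shift satisfies the back-door criterion: it is not a descendant of the line, and it blocks the spurious path from line to outcome. Adjusting for it (i.e., using the within-shift rates) gives the causal effect.
Standardising Line S to the population shift mix: 0.425·7/90 + 0.575·204/630 = 0.219.

0.22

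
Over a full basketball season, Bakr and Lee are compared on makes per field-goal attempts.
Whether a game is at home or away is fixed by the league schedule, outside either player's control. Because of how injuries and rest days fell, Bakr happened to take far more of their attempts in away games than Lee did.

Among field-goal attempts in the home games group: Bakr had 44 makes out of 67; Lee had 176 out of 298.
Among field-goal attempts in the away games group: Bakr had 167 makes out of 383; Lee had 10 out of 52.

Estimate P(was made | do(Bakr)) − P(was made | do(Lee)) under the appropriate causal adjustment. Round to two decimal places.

Bakr is higher inside every game venue stratum but Lee is higher in aggregate. Whether to stratify depends on how game venue relates to the player.
Game venue is set before the player has any effect — it is not caused by the player — and it independently drives the outcome. That makes it a confounder, so the causal comparison is within game venue levels.
Adjusting over the population distribution of game venue: 0.456·(0.657−0.591) + 0.544·(0.436−0.192) = +0.163.

+0.16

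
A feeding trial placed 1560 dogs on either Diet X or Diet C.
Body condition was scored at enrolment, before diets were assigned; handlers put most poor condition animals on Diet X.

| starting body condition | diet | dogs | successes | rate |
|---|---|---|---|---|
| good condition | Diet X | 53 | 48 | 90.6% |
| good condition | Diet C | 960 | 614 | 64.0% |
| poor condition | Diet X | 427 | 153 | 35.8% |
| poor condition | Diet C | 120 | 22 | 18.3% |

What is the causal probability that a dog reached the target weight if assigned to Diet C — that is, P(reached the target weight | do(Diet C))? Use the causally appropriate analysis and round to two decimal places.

Starting body condition is set before the diet has any effect — it is not caused by the diet — and it independently drives the outcome. That makes it a confounder, so the causal comparison is within starting body condition levels.
Standardising Diet C to the population starting body condition mix: 0.649·614/960 + 0.351·22/120 = 0.480.

0.48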